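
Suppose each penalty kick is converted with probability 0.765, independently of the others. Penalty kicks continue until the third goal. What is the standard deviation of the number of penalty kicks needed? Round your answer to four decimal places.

Y = total penalty kicks until the third success; negative binomial with r=3, p=0.765.
SD(Y) = √[r(1−p)/p²] = √(1.204665) = 1.097572

1.0976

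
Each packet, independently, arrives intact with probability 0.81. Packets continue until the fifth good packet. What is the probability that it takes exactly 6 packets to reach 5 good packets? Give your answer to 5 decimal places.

Y = trial on which the fifth success occurs; negative binomial, r=5, p=0.81.
P(Y=6) = C(5,4) · p^5 · (1−p)^1
= 5 · 0.34868 · 0.19 = 0.3312445

0.33124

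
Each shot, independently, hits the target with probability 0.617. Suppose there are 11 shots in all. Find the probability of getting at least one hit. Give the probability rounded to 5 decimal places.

P(at least one) = 1 − P(none) = 1 − (1 − 0.617)^11
= 1 − 0.0000260 = 0.9999740

0.99997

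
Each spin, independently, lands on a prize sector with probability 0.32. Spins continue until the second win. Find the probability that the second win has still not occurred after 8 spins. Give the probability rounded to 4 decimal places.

0.2178

Needing more than 8 spins ⇔ fewer than 2 successes in the first 8. With X ~ Binomial(8, 0.32), P(Y > 8) = P(X ≤ 1).
  k=0: C(8,0)·0.32^0·0.68^8 = 0.045716
  k=1: C(8,1)·0.32^1·0.68^7 = 0.172109
P(X ≤ 1) = 0.217825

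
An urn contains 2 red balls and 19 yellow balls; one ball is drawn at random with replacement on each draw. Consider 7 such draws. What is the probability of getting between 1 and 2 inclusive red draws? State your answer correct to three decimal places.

X ~ Binomial(7, 0.095238); P(1 ≤ X ≤ 2) = Σ C(7,k) p^k (1−p)^(7−k) over k:
  k=1: C(7,1)·0.095238^1·0.904762^6 = 0.36569
  k=2: C(7,2)·0.095238^2·0.904762^5 = 0.11548
Total = 0.48117

0.481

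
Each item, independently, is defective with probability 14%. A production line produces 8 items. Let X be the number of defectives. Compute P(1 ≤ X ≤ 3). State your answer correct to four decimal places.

X ~ Binomial(8, 0.14); P(1 ≤ X ≤ 3) = Σ C(8,k) p^k (1−p)^(8−k) over k:
  k=1: C(8,1)·0.14^1·0.86^7 = 0.389679
  k=2: C(8,2)·0.14^2·0.86^6 = 0.222026
  k=3: C(8,3)·0.14^3·0.86^5 = 0.072288
Total = 0.683993

0.6840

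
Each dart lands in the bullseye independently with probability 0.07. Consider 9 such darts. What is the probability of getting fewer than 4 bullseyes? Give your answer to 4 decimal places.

X ~ Binomial(9, 0.07); P(X ≤ 3) = Σ C(9,k) p^k (1−p)^(9−k) over k:
  k=0: C(9,0)·0.07^0·0.93^9 = 0.520411
  k=1: C(9,1)·0.07^1·0.93^8 = 0.352537
  k=2: C(9,2)·0.07^2·0.93^7 = 0.106140
  k=3: C(9,3)·0.07^3·0.93^6 = 0.018641
Total = 0.997729

0.9977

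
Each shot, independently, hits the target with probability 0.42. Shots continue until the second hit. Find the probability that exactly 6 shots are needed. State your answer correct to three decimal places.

0.100

Y = trial on which the second success occurs; negative binomial, r=2, p=0.42.
P(Y=6) = C(5,1) · p^2 · (1−p)^4
= 5 · 0.1764 · 0.11316 = 0.09981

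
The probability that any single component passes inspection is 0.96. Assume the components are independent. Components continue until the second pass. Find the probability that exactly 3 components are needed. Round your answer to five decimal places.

0.07373

Y = trial on which the second success occurs; negative binomial, r=2, p=0.96.
P(Y=3) = C(2,1) · p^2 · (1−p)^1
= 2 · 0.9216 · 0.04 = 0.0737280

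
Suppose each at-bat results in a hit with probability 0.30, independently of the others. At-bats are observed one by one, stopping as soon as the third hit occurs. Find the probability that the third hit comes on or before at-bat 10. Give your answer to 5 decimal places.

Finishing within 10 at-bats ⇔ at least 3 successes in the first 10. With X ~ Binomial(10, 0.30), P(Y ≤ 10) = 1 − P(X ≤ 2).
  k=0: C(10,0)·0.30^0·0.70^10 = 0.0282475
  k=1: C(10,1)·0.30^1·0.70^9 = 0.1210608
  k=2: C(10,2)·0.30^2·0.70^8 = 0.2334744
1 − 0.3827828 = 0.6172172

0.61722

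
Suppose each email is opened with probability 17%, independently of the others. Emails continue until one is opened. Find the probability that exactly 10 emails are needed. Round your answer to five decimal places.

0.03178

Geometric (trials to first success), p = 0.17.
P(Y = 10) = (1−p)^9 · p = 0.18694 · 0.17 = 0.0317798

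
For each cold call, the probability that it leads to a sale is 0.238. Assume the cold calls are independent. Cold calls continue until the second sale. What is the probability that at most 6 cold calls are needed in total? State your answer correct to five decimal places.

0.43738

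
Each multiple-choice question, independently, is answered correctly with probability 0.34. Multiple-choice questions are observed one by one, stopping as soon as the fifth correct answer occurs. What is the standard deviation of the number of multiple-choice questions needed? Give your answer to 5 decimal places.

5.34291

Y = total multiple-choice questions until the fifth success; negative binomial with r=5, p=0.34.
SD(Y) = √[r(1−p)/p²] = √(28.5467128) = 5.3429124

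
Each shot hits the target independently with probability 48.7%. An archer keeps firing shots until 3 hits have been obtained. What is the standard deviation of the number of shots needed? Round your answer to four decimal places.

Y = total shots until the third success; negative binomial with r=3, p=0.487.
SD(Y) = √[r(1−p)/p²] = √(6.489044) = 2.547360

2.5474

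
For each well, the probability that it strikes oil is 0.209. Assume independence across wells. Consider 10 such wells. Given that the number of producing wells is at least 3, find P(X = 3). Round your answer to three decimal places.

X ~ Binomial(10, 0.209). Want P(X=3 | X≥3) = P(X=3) / P(X≥3).
P(X=3) = C(10,3)·0.209^3·0.791^7 = 0.21225
P(X≥3) = 1 − 0.09589 − 0.25336 − 0.30124 = 0.34951
Ratio = 0.21225 / 0.34951 = 0.60729

0.607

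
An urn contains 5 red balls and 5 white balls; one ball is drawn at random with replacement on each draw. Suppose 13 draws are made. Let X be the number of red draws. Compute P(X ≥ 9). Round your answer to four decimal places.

X ~ Binomial(13, 0.50); P(X ≥ 9) = Σ C(13,k) p^k (1−p)^(13−k) over k:
  k=9: C(13,9)·0.50^9·0.50^4 = 0.087280
  k=10: C(13,10)·0.50^10·0.50^3 = 0.034912
  k=11: C(13,11)·0.50^11·0.50^2 = 0.009521
  k=12: C(13,12)·0.50^12·0.50^1 = 0.001587
  k=13: C(13,13)·0.50^13·0.50^0 = 0.000122
Total = 0.133423

0.1334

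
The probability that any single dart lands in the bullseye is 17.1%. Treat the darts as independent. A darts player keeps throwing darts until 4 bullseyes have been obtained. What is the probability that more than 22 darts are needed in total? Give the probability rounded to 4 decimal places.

Needing more than 22 darts ⇔ fewer than 4 successes in the first 22. With X ~ Binomial(22, 0.171), P(Y > 22) = P(X ≤ 3).
  k=0: C(22,0)·0.171^0·0.829^22 = 0.016151
  k=1: C(22,1)·0.171^1·0.829^21 = 0.073293
  k=2: C(22,2)·0.171^2·0.829^20 = 0.158743
  k=3: C(22,3)·0.171^3·0.829^19 = 0.218296
P(X ≤ 3) = 0.466483

0.4665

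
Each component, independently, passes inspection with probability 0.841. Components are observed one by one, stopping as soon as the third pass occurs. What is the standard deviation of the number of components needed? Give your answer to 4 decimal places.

0.8212

Y = total components until the third success; negative binomial with r=3, p=0.841.
SD(Y) = √[r(1−p)/p²] = √(0.674414) = 0.821227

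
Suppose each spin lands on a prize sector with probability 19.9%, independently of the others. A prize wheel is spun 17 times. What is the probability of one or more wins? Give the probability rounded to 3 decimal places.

P(at least one) = 1 − P(none) = 1 − (1 − 0.199)^17
= 1 − 0.02300 = 0.97700

0.977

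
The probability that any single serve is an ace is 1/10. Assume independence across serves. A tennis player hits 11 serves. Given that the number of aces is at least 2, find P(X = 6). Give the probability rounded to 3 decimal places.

X ~ Binomial(11, 0.10). Want P(X=6 | X≥2) = P(X=6) / P(X≥2).
P(X=6) = C(11,6)·0.10^6·0.90^5 = 0.00027
P(X≥2) = 1 − 0.31381 − 0.38355 = 0.30264
Ratio = 0.00027 / 0.30264 = 0.00090

0.001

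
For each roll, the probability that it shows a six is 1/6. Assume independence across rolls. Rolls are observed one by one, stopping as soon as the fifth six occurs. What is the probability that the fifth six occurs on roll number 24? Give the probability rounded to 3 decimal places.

0.036

Y = trial on which the fifth success occurs; negative binomial, r=5, p=0.166667.
P(Y=24) = C(23,4) · p^5 · (1−p)^19
= 8855 · 0.0001286 · 0.031301 = 0.03564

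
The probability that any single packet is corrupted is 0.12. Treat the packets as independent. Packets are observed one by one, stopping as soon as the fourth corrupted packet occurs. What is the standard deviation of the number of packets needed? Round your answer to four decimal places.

Y = total packets until the fourth success; negative binomial with r=4, p=0.12.
SD(Y) = √[r(1−p)/p²] = √(244.444444) = 15.634719

15.6347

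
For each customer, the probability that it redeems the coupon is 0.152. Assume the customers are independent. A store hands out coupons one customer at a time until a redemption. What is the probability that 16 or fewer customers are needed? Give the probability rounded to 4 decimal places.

0.9285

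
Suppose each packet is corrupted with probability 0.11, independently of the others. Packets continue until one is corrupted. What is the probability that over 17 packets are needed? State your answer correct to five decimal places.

Y = number of packets to the first success; geometric, p = 0.11.
P(Y > 17) = P(first 17 all fail) = (1−p)^17 = 0.1379209

0.13792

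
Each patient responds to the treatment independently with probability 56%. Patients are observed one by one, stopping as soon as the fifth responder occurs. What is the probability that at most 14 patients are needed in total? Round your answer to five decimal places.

0.96388

Finishing within 14 patients ⇔ at least 5 successes in the first 14. With X ~ Binomial(14, 0.56), P(Y ≤ 14) = 1 − P(X ≤ 4).
  k=0: C(14,0)·0.56^0·0.44^14 = 0.0000102
  k=1: C(14,1)·0.56^1·0.44^13 = 0.0001816
  k=2: C(14,2)·0.56^2·0.44^12 = 0.0015026
  k=3: C(14,3)·0.56^3·0.44^11 = 0.0076497
  k=4: C(14,4)·0.56^4·0.44^10 = 0.0267740
1 − 0.0361181 = 0.9638819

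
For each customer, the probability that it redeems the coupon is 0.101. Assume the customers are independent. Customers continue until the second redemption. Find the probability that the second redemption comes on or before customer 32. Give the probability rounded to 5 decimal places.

Finishing within 32 customers ⇔ at least 2 successes in the first 32. With X ~ Binomial(32, 0.101), P(Y ≤ 32) = 1 − P(X ≤ 1).
  k=0: C(32,0)·0.101^0·0.899^32 = 0.0331368
  k=1: C(32,1)·0.101^1·0.899^31 = 0.1191302
1 − 0.1522669 = 0.8477331

0.84773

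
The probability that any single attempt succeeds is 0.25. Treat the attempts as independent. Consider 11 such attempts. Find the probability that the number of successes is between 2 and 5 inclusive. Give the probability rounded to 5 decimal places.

0.76858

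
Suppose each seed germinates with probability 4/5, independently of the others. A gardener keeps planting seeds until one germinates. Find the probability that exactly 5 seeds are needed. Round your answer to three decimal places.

0.001

Geometric (trials to first success), p = 0.80.
P(Y = 5) = (1−p)^4 · p = 0.0016 · 0.80 = 0.00128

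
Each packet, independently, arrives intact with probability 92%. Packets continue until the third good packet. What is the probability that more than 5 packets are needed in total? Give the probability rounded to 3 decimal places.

Needing more than 5 packets ⇔ fewer than 3 successes in the first 5. With X ~ Binomial(5, 0.92), P(Y > 5) = P(X ≤ 2).
  k=0: C(5,0)·0.92^0·0.08^5 = 0.00000
  k=1: C(5,1)·0.92^1·0.08^4 = 0.00019
  k=2: C(5,2)·0.92^2·0.08^3 = 0.00433
P(X ≤ 2) = 0.00453

0.005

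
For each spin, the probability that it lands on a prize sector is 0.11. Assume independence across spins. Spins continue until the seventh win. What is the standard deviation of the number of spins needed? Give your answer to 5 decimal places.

Y = total spins until the seventh success; negative binomial with r=7, p=0.11.
SD(Y) = √[r(1−p)/p²] = √(514.8760331) = 22.6908800

22.69088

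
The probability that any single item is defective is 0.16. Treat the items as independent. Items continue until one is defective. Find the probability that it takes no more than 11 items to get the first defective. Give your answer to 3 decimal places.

0.853

Y = number of items to the first success; geometric, p = 0.16.
P(Y ≤ 11) = 1 − (1−p)^11 = 1 − 0.14692 = 0.85308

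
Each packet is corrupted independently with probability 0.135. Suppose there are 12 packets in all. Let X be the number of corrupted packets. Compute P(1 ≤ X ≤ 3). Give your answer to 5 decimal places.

0.75745

X ~ Binomial(12, 0.135); P(1 ≤ X ≤ 3) = Σ C(12,k) p^k (1−p)^(12−k) over k:
  k=1: C(12,1)·0.135^1·0.865^11 = 0.3286186
  k=2: C(12,2)·0.135^2·0.865^10 = 0.2820802
  k=3: C(12,3)·0.135^3·0.865^9 = 0.1467469
Total = 0.7574457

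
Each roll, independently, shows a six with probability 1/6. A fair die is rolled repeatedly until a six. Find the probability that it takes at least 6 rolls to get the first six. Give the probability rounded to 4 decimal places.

Y = number of rolls to the first success; geometric, p = 0.166667.
P(Y > 5) = P(first 5 all fail) = (1−p)^5 = 0.401878

0.4019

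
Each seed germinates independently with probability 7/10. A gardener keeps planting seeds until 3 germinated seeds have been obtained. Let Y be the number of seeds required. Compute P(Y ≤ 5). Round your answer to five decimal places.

Finishing within 5 seeds ⇔ at least 3 successes in the first 5. With X ~ Binomial(5, 0.70), P(Y ≤ 5) = 1 − P(X ≤ 2).
  k=0: C(5,0)·0.70^0·0.30^5 = 0.0024300
  k=1: C(5,1)·0.70^1·0.30^4 = 0.0283500
  k=2: C(5,2)·0.70^2·0.30^3 = 0.1323000
1 − 0.1630800 = 0.8369200

0.83692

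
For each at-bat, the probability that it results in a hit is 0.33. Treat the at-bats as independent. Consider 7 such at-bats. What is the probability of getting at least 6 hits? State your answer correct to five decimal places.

0.00648

X ~ Binomial(7, 0.33); P(X ≥ 6) = Σ C(7,k) p^k (1−p)^(7−k) over k:
  k=6: C(7,6)·0.33^6·0.67^1 = 0.0060570
  k=7: C(7,7)·0.33^7·0.67^0 = 0.0004262
Total = 0.0064832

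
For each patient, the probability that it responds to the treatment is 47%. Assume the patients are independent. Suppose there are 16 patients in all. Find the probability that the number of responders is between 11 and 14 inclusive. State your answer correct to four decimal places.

0.0673

X ~ Binomial(16, 0.47); P(11 ≤ X ≤ 14) = Σ C(16,k) p^k (1−p)^(16−k) over k:
  k=11: C(16,11)·0.47^11·0.53^5 = 0.045158
  k=12: C(16,12)·0.47^12·0.53^4 = 0.016686
  k=13: C(16,13)·0.47^13·0.53^3 = 0.004553
  k=14: C(16,14)·0.47^14·0.53^2 = 0.000865
Total = 0.067262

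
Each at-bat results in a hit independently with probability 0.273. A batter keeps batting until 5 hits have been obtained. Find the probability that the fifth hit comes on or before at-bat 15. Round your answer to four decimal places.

0.3913

Finishing within 15 at-bats ⇔ at least 5 successes in the first 15. With X ~ Binomial(15, 0.273), P(Y ≤ 15) = 1 − P(X ≤ 4).
  k=0: C(15,0)·0.273^0·0.727^15 = 0.008376
  k=1: C(15,1)·0.273^1·0.727^14 = 0.047178
  k=2: C(15,2)·0.273^2·0.727^13 = 0.124011
  k=3: C(15,3)·0.273^3·0.727^12 = 0.201796
  k=4: C(15,4)·0.273^4·0.727^11 = 0.227333
1 − 0.608693 = 0.391307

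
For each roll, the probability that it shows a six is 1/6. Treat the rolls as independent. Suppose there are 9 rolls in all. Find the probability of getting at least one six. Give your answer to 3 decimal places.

0.806

P(at least one) = 1 − P(none) = 1 − (1 − 0.166667)^9
= 1 − 0.19381 = 0.80619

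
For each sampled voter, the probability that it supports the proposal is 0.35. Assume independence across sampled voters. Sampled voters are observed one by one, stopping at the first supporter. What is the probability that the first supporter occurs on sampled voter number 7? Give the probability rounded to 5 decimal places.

0.02640

Geometric (trials to first success), p = 0.35.
P(Y = 7) = (1−p)^6 · p = 0.075419 · 0.35 = 0.0263966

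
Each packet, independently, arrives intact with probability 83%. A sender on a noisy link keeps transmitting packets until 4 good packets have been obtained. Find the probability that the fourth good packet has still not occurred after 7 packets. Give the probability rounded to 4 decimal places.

0.0189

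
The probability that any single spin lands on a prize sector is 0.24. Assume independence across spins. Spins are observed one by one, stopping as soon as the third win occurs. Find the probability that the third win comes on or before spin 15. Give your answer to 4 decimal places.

Finishing within 15 spins ⇔ at least 3 successes in the first 15. With X ~ Binomial(15, 0.24), P(Y ≤ 15) = 1 − P(X ≤ 2).
  k=0: C(15,0)·0.24^0·0.76^15 = 0.016301
  k=1: C(15,1)·0.24^1·0.76^14 = 0.077213
  k=2: C(15,2)·0.24^2·0.76^13 = 0.170682
1 − 0.264196 = 0.735804

0.7358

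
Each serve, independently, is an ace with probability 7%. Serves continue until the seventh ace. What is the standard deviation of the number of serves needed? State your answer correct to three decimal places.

36.450

Y = total serves until the seventh success; negative binomial with r=7, p=0.07.
SD(Y) = √[r(1−p)/p²] = √(1328.57143) = 36.44957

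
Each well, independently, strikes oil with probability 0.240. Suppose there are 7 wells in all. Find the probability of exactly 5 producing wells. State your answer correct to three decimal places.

0.010

X ~ Binomial(n=7, p=0.24).
P(X=5) = C(7,5) · p^5 · (1−p)^2
= 21 · 0.00079626 · 0.5776 = 0.00966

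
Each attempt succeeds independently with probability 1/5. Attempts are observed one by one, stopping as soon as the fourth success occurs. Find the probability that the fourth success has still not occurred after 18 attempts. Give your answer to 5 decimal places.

0.50103

Needing more than 18 attempts ⇔ fewer than 4 successes in the first 18. With X ~ Binomial(18, 0.20), P(Y > 18) = P(X ≤ 3).
  k=0: C(18,0)·0.20^0·0.80^18 = 0.0180144
  k=1: C(18,1)·0.20^1·0.80^17 = 0.0810648
  k=2: C(18,2)·0.20^2·0.80^16 = 0.1722627
  k=3: C(18,3)·0.20^3·0.80^15 = 0.2296836
P(X ≤ 3) = 0.5010255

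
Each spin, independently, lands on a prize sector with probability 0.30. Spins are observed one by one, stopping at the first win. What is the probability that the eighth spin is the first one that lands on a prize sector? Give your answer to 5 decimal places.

0.02471

Geometric (trials to first success), p = 0.30.
P(Y = 8) = (1−p)^7 · p = 0.082354 · 0.30 = 0.0247063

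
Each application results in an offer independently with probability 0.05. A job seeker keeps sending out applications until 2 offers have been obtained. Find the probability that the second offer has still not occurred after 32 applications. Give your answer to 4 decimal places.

0.5200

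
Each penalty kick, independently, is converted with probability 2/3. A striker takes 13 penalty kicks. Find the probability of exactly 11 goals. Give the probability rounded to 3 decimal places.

0.100

X ~ Binomial(n=13, p=0.666667).
P(X=11) = C(13,11) · p^11 · (1−p)^2
= 78 · 0.011561 · 0.11111 = 0.10020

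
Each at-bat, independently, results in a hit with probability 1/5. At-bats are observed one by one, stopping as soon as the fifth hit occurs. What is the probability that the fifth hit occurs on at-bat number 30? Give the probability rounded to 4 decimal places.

Y = trial on which the fifth success occurs; negative binomial, r=5, p=0.20.
P(Y=30) = C(29,4) · p^5 · (1−p)^25
= 23751 · 0.00032 · 0.0037779 = 0.028713

0.0287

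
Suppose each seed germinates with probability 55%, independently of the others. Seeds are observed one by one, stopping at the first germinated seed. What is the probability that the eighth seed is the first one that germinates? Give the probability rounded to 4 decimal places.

0.0021

Geometric (trials to first success), p = 0.55.
P(Y = 8) = (1−p)^7 · p = 0.0037367 · 0.55 = 0.002055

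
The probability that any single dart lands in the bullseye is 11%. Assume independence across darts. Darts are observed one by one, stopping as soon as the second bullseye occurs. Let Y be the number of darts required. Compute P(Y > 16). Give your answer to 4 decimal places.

0.4614

Needing more than 16 darts ⇔ fewer than 2 successes in the first 16. With X ~ Binomial(16, 0.11), P(Y > 16) = P(X ≤ 1).
  k=0: C(16,0)·0.11^0·0.89^16 = 0.154967
  k=1: C(16,1)·0.11^1·0.89^15 = 0.306452
P(X ≤ 1) = 0.461420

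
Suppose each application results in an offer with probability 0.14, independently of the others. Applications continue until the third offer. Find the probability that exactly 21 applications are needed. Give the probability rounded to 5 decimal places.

0.03452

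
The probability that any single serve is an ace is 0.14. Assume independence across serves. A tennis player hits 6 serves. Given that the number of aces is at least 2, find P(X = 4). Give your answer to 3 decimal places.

X ~ Binomial(6, 0.14). Want P(X=4 | X≥2) = P(X=4) / P(X≥2).
P(X=4) = C(6,4)·0.14^4·0.86^2 = 0.00426
P(X≥2) = 1 − 0.40457 − 0.39516 = 0.20027
Ratio = 0.00426 / 0.20027 = 0.02128

0.021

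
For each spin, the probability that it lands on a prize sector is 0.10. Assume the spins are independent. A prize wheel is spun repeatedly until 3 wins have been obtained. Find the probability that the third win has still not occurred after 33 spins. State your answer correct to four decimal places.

0.3457

Needing more than 33 spins ⇔ fewer than 3 successes in the first 33. With X ~ Binomial(33, 0.10), P(Y > 33) = P(X ≤ 2).
  k=0: C(33,0)·0.10^0·0.90^33 = 0.030903
  k=1: C(33,1)·0.10^1·0.90^32 = 0.113312
  k=2: C(33,2)·0.10^2·0.90^31 = 0.201443
P(X ≤ 2) = 0.345658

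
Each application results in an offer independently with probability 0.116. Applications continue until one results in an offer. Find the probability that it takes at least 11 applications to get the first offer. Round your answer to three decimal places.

0.291

Y = number of applications to the first success; geometric, p = 0.116.
P(Y > 10) = P(first 10 all fail) = (1−p)^10 = 0.29142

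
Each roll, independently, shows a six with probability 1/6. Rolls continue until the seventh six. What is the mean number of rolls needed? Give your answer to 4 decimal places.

Y = total rolls until the seventh success; negative binomial with r=7, p=0.166667.
E[Y] = r / p = 7 / 0.166667 = 42.000000

42.0000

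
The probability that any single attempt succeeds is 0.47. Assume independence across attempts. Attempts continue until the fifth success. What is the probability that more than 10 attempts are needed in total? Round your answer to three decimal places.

Needing more than 10 attempts ⇔ fewer than 5 successes in the first 10. With X ~ Binomial(10, 0.47), P(Y > 10) = P(X ≤ 4).
  k=0: C(10,0)·0.47^0·0.53^10 = 0.00175
  k=1: C(10,1)·0.47^1·0.53^9 = 0.01551
  k=2: C(10,2)·0.47^2·0.53^8 = 0.06189
  k=3: C(10,3)·0.47^3·0.53^7 = 0.14635
  k=4: C(10,4)·0.47^4·0.53^6 = 0.22713
P(X ≤ 4) = 0.45263

0.453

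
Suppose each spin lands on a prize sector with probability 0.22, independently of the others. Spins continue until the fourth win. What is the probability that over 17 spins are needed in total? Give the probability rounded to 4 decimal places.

0.4667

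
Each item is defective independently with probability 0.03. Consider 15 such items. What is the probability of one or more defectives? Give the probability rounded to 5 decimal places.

0.36675

P(at least one) = 1 − P(none) = 1 − (1 − 0.03)^15
= 1 − 0.6332512 = 0.3667488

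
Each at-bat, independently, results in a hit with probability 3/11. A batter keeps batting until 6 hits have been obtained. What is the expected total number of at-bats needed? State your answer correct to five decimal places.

Y = total at-bats until the sixth success; negative binomial with r=6, p=0.272727.
E[Y] = r / p = 6 / 0.272727 = 22.0000000

22.00000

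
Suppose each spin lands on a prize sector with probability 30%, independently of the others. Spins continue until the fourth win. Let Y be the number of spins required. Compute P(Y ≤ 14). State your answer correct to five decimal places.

0.64483

Finishing within 14 spins ⇔ at least 4 successes in the first 14. With X ~ Binomial(14, 0.30), P(Y ≤ 14) = 1 − P(X ≤ 3).
  k=0: C(14,0)·0.30^0·0.70^14 = 0.0067822
  k=1: C(14,1)·0.30^1·0.70^13 = 0.0406934
  k=2: C(14,2)·0.30^2·0.70^12 = 0.1133601
  k=3: C(14,3)·0.30^3·0.70^11 = 0.1943317
1 − 0.3551674 = 0.6448326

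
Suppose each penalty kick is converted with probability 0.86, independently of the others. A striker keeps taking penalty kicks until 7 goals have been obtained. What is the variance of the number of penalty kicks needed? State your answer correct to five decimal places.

1.32504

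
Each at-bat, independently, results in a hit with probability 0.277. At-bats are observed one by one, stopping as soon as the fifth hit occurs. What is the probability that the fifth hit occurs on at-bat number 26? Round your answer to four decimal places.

Y = trial on which the fifth success occurs; negative binomial, r=5, p=0.277.
P(Y=26) = C(25,4) · p^5 · (1−p)^21
= 12650 · 0.0016308 · 0.0011013 = 0.022719

0.0227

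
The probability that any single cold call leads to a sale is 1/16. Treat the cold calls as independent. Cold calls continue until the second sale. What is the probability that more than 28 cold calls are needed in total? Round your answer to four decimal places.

0.4705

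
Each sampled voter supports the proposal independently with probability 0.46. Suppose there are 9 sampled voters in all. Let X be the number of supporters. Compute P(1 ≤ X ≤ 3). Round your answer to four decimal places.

X ~ Binomial(9, 0.46); P(1 ≤ X ≤ 3) = Σ C(9,k) p^k (1−p)^(9−k) over k:
  k=1: C(9,1)·0.46^1·0.54^8 = 0.029933
  k=2: C(9,2)·0.46^2·0.54^7 = 0.101994
  k=3: C(9,3)·0.46^3·0.54^6 = 0.202729
Total = 0.334656

0.3347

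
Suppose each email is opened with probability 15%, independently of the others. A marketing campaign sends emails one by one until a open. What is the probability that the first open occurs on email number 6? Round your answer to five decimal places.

0.06656

Geometric (trials to first success), p = 0.15.
P(Y = 6) = (1−p)^5 · p = 0.44371 · 0.15 = 0.0665558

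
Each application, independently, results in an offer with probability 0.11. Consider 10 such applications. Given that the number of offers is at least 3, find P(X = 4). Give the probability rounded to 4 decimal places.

0.1728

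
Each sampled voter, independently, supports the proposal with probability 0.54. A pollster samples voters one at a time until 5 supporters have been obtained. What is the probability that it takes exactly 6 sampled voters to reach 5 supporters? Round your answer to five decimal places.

0.10561

Y = trial on which the fifth success occurs; negative binomial, r=5, p=0.54.
P(Y=6) = C(5,4) · p^5 · (1−p)^1
= 5 · 0.045917 · 0.46 = 0.1056080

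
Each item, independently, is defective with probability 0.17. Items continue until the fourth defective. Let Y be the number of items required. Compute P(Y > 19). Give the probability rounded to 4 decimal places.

0.5915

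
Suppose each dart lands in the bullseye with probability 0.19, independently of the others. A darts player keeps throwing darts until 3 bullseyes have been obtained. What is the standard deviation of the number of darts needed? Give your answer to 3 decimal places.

8.204

Y = total darts until the third success; negative binomial with r=3, p=0.19.
SD(Y) = √[r(1−p)/p²] = √(67.31302) = 8.20445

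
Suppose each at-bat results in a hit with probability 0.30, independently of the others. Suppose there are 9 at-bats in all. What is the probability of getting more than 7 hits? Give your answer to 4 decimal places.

0.0004

X ~ Binomial(9, 0.30); P(X ≥ 8) = Σ C(9,k) p^k (1−p)^(9−k) over k:
  k=8: C(9,8)·0.30^8·0.70^1 = 0.000413
  k=9: C(9,9)·0.30^9·0.70^0 = 0.000020
Total = 0.000433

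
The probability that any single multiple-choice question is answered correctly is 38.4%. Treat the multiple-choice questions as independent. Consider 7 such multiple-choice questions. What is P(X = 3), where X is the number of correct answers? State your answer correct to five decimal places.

0.28535

X ~ Binomial(n=7, p=0.384).
P(X=3) = C(7,3) · p^3 · (1−p)^4
= 35 · 0.056623 · 0.14399 = 0.2853544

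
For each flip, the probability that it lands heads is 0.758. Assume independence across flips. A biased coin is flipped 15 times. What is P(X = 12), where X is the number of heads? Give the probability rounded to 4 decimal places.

0.2320

X ~ Binomial(n=15, p=0.758).
P(X=12) = C(15,12) · p^12 · (1−p)^3
= 455 · 0.035977 · 0.014172 = 0.232000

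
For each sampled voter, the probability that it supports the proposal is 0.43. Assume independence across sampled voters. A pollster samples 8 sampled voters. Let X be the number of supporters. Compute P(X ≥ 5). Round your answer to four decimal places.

X ~ Binomial(8, 0.43); P(X ≥ 5) = Σ C(8,k) p^k (1−p)^(8−k) over k:
  k=5: C(8,5)·0.43^5·0.57^3 = 0.152460
  k=6: C(8,6)·0.43^6·0.57^2 = 0.057507
  k=7: C(8,7)·0.43^7·0.57^1 = 0.012395
  k=8: C(8,8)·0.43^8·0.57^0 = 0.001169
Total = 0.223530

0.2235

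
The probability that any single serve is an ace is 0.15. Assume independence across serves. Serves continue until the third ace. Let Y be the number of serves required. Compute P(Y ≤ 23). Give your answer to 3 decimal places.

Finishing within 23 serves ⇔ at least 3 successes in the first 23. With X ~ Binomial(23, 0.15), P(Y ≤ 23) = 1 − P(X ≤ 2).
  k=0: C(23,0)·0.15^0·0.85^23 = 0.02380
  k=1: C(23,1)·0.15^1·0.85^22 = 0.09661
  k=2: C(23,2)·0.15^2·0.85^21 = 0.18754
1 − 0.30796 = 0.69204

0.692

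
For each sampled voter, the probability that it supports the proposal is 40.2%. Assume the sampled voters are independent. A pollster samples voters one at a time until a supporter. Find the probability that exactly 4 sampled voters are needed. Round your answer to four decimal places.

Geometric (trials to first success), p = 0.402.
P(Y = 4) = (1−p)^3 · p = 0.21385 · 0.402 = 0.085967

0.0860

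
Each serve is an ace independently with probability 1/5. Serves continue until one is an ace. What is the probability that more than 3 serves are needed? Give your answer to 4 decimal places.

0.5120

Y = number of serves to the first success; geometric, p = 0.20.
P(Y > 3) = P(first 3 all fail) = (1−p)^3 = 0.512000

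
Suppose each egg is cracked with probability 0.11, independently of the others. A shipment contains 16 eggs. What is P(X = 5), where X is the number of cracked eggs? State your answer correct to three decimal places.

0.020

X ~ Binomial(n=16, p=0.11).
P(X=5) = C(16,5) · p^5 · (1−p)^11
= 4368 · 1.6105e-05 · 0.27752 = 0.01952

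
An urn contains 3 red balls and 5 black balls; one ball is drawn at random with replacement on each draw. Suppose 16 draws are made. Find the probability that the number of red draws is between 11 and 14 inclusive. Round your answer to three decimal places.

X ~ Binomial(16, 0.375); P(11 ≤ X ≤ 14) = Σ C(16,k) p^k (1−p)^(16−k) over k:
  k=11: C(16,11)·0.375^11·0.625^5 = 0.00859
  k=12: C(16,12)·0.375^12·0.625^4 = 0.00215
  k=13: C(16,13)·0.375^13·0.625^3 = 0.00040
  k=14: C(16,14)·0.375^14·0.625^2 = 0.00005
Total = 0.01119

0.011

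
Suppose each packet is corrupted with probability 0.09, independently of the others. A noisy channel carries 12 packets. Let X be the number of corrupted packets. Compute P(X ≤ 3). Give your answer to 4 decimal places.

X ~ Binomial(12, 0.09); P(X ≤ 3) = Σ C(12,k) p^k (1−p)^(12−k) over k:
  k=0: C(12,0)·0.09^0·0.91^12 = 0.322475
  k=1: C(12,1)·0.09^1·0.91^11 = 0.382718
  k=2: C(12,2)·0.09^2·0.91^10 = 0.208182
  k=3: C(12,3)·0.09^3·0.91^9 = 0.068631
Total = 0.982007

0.9820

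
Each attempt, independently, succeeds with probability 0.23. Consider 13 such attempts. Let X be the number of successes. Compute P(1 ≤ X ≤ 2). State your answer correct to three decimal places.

X ~ Binomial(13, 0.23); P(1 ≤ X ≤ 2) = Σ C(13,k) p^k (1−p)^(13−k) over k:
  k=1: C(13,1)·0.23^1·0.77^12 = 0.12989
  k=2: C(13,2)·0.23^2·0.77^11 = 0.23278
Total = 0.36267

0.363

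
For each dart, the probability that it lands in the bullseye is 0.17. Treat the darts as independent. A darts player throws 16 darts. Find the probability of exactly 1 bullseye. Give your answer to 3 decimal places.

X ~ Binomial(n=16, p=0.17).
P(X=1) = C(16,1) · p^1 · (1−p)^15
= 16 · 0.17 · 0.061118 = 0.16624

0.166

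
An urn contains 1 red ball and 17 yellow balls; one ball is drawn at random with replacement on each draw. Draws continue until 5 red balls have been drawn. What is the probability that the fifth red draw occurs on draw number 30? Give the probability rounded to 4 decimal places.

Y = trial on which the fifth success occurs; negative binomial, r=5, p=0.055556.
P(Y=30) = C(29,4) · p^5 · (1−p)^25
= 23751 · 5.2922e-07 · 0.23956 = 0.003011

0.0030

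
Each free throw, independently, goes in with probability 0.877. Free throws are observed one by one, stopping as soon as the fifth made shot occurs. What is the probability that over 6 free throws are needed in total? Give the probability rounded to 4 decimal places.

0.1621

Needing more than 6 free throws ⇔ fewer than 5 successes in the first 6. With X ~ Binomial(6, 0.877), P(Y > 6) = P(X ≤ 4).
  k=0: C(6,0)·0.877^0·0.123^6 = 0.000003
  k=1: C(6,1)·0.877^1·0.123^5 = 0.000148
  k=2: C(6,2)·0.877^2·0.123^4 = 0.002641
  k=3: C(6,3)·0.877^3·0.123^3 = 0.025104
  k=4: C(6,4)·0.877^4·0.123^2 = 0.134246
P(X ≤ 4) = 0.162142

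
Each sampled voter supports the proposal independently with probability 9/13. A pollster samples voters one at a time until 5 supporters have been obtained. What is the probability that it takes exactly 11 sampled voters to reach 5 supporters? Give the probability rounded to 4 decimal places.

0.0283

Y = trial on which the fifth success occurs; negative binomial, r=5, p=0.692308.
P(Y=11) = C(10,4) · p^5 · (1−p)^6
= 210 · 0.15904 · 0.00084859 = 0.028341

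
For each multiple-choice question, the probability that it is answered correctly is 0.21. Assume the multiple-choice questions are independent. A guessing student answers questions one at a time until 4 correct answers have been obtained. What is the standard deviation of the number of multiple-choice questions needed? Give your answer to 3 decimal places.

8.465

Y = total multiple-choice questions until the fourth success; negative binomial with r=4, p=0.21.
SD(Y) = √[r(1−p)/p²] = √(71.65533) = 8.46495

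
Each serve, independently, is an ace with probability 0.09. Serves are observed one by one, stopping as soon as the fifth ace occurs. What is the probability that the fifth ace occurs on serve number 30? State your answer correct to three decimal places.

Y = trial on which the fifth success occurs; negative binomial, r=5, p=0.09.
P(Y=30) = C(29,4) · p^5 · (1−p)^25
= 23751 · 5.9049e-06 · 0.094631 = 0.01327

0.013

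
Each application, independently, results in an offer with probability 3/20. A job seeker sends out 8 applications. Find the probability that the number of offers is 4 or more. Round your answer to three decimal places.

0.021

X ~ Binomial(8, 0.15); P(X ≥ 4) = Σ C(8,k) p^k (1−p)^(8−k) over k:
  k=4: C(8,4)·0.15^4·0.85^4 = 0.01850
  k=5: C(8,5)·0.15^5·0.85^3 = 0.00261
  k=6: C(8,6)·0.15^6·0.85^2 = 0.00023
  k=7: C(8,7)·0.15^7·0.85^1 = 0.00001
  k=8: C(8,8)·0.15^8·0.85^0 = 0.00000
Total = 0.02135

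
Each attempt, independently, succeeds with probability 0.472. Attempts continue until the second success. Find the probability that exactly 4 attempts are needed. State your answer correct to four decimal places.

Y = trial on which the second success occurs; negative binomial, r=2, p=0.472.
P(Y=4) = C(3,1) · p^2 · (1−p)^2
= 3 · 0.22278 · 0.27878 = 0.186326

0.1863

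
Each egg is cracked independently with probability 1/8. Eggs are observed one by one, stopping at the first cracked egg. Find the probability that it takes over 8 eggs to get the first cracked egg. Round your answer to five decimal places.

Y = number of eggs to the first success; geometric, p = 0.125.
P(Y > 8) = P(first 8 all fail) = (1−p)^8 = 0.3436089

0.34361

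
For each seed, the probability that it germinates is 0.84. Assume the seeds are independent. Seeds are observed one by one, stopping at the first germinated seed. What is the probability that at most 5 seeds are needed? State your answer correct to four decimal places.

Y = number of seeds to the first success; geometric, p = 0.84.
P(Y ≤ 5) = 1 − (1−p)^5 = 1 − 0.000105 = 0.999895

0.9999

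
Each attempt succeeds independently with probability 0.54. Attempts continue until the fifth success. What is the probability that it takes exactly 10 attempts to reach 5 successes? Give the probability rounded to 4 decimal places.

0.1192

Y = trial on which the fifth success occurs; negative binomial, r=5, p=0.54.
P(Y=10) = C(9,4) · p^5 · (1−p)^5
= 126 · 0.045917 · 0.020596 = 0.119159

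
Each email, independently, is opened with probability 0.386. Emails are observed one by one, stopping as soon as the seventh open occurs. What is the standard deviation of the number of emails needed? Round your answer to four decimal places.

5.3709

Y = total emails until the seventh success; negative binomial with r=7, p=0.386.
SD(Y) = √[r(1−p)/p²] = √(28.846412) = 5.370886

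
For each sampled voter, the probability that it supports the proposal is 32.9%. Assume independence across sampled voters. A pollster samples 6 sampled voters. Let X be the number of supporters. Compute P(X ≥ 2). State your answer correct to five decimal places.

X ~ Binomial(6, 0.329); P(X ≥ 2) = Σ C(6,k) p^k (1−p)^(6−k) over k:
  k=2: C(6,2)·0.329^2·0.671^4 = 0.3291343
  k=3: C(6,3)·0.329^3·0.671^3 = 0.2151717
  k=4: C(6,4)·0.329^4·0.671^2 = 0.0791261
  k=5: C(6,5)·0.329^5·0.671^1 = 0.0155186
  k=6: C(6,6)·0.329^6·0.671^0 = 0.0012682
Total = 0.6402190

0.64022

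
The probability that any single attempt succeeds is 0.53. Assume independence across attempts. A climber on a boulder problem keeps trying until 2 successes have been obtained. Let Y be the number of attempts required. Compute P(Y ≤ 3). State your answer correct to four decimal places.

0.5449

Finishing within 3 attempts ⇔ at least 2 successes in the first 3. With X ~ Binomial(3, 0.53), P(Y ≤ 3) = 1 − P(X ≤ 1).
  k=0: C(3,0)·0.53^0·0.47^3 = 0.103823
  k=1: C(3,1)·0.53^1·0.47^2 = 0.351231
1 − 0.455054 = 0.544946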